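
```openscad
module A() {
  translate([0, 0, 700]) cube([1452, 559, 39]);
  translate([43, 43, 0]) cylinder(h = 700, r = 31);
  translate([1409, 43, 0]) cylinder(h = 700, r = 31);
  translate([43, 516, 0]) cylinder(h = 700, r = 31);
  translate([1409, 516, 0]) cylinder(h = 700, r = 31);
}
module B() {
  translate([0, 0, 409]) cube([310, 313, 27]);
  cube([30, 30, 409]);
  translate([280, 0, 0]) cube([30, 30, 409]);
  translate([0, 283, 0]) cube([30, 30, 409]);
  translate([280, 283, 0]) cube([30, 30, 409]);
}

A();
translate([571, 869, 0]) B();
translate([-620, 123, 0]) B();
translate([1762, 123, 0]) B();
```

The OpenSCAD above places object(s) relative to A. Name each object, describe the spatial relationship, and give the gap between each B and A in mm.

Each stool's nearest face is 310 mm from the table's bounding box.

A is a table. B is a stool. Three stools sit around the table at the +y, −x, +x sides. The gap between each stool and the table is 310 mm.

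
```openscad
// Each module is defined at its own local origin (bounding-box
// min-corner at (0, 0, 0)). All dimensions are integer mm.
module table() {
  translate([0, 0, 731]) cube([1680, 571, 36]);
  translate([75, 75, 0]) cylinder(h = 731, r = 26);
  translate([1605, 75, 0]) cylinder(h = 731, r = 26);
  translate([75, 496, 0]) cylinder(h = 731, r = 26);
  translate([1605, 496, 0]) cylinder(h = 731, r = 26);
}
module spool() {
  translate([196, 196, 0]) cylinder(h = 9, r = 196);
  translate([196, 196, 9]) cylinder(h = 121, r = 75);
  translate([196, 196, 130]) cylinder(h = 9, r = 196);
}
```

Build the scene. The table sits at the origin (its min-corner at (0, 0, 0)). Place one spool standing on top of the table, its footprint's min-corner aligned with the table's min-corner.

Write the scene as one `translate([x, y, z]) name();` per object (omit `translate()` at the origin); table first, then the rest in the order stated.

table();
translate([0, 0, 767]) spool();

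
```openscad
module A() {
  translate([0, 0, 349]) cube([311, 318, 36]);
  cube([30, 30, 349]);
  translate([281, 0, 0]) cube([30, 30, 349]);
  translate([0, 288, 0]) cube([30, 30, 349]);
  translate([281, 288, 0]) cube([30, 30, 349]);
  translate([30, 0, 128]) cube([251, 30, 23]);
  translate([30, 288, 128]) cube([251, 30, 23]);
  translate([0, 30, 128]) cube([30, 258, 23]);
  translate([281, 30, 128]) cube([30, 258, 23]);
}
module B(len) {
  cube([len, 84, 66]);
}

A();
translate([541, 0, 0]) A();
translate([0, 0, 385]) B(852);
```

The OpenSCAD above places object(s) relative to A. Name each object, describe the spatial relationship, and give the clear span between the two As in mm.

A is a stool. B is a beam. A beam spans the tops of two stools. The clear span between the two stools is 230 mm.

Second stool starts at x = 541; first ends at x = 311; clear span = 541 − 311 = 230 mm.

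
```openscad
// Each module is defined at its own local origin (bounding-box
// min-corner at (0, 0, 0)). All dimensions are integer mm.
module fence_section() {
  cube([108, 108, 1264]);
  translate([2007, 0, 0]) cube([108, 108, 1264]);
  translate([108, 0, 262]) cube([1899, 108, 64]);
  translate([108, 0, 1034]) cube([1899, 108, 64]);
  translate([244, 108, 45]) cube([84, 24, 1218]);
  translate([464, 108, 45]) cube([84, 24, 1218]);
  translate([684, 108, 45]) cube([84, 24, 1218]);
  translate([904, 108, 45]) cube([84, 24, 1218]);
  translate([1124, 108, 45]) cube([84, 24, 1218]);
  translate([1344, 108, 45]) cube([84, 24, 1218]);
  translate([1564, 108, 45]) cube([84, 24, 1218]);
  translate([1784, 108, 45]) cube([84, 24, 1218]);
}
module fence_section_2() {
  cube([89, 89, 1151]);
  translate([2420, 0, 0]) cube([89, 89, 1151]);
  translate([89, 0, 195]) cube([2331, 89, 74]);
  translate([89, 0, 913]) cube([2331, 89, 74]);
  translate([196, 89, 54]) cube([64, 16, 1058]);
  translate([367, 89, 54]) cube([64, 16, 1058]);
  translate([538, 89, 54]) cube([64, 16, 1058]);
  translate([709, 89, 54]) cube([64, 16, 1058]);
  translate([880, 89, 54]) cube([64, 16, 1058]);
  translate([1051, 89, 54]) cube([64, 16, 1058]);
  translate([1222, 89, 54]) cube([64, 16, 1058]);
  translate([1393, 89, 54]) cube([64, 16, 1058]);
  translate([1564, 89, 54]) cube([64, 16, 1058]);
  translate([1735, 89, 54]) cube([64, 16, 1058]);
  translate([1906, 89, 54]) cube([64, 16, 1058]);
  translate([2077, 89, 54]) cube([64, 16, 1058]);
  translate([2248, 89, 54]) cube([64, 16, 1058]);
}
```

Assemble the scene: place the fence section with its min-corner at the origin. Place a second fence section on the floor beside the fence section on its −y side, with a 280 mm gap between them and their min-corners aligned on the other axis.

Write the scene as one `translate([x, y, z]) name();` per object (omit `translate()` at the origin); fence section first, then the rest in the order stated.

fence_section();
translate([0, -385, 0]) fence_section_2();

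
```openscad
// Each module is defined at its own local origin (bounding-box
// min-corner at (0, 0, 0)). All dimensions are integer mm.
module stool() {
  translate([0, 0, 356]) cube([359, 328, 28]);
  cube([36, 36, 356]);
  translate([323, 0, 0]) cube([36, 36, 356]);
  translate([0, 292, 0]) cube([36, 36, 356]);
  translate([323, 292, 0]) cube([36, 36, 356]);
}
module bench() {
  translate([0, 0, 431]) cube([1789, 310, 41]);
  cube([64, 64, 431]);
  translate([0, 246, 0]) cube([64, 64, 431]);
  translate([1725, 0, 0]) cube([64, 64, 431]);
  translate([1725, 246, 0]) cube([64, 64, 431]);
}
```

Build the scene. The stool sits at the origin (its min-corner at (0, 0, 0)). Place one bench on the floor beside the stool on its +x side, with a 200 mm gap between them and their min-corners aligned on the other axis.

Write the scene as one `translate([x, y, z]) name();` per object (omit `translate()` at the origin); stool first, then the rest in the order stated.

stool();
translate([559, 0, 0]) bench();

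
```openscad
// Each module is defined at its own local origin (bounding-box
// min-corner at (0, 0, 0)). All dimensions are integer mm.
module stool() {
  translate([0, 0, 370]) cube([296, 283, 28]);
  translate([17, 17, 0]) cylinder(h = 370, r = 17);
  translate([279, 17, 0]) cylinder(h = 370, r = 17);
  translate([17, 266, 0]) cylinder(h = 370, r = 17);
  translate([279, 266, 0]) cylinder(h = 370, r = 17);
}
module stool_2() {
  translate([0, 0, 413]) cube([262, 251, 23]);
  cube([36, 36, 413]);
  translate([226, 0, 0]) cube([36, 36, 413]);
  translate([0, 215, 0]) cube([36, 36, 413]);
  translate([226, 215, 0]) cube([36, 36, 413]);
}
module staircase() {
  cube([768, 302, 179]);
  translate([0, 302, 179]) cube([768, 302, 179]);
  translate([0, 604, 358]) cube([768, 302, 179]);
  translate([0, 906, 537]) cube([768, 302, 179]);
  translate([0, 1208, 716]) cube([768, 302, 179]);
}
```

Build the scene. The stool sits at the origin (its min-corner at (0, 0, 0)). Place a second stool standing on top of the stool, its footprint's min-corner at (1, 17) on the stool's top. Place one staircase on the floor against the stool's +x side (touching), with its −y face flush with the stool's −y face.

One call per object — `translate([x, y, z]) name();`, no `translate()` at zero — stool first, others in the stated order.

stool();
translate([1, 17, 398]) stool_2();
translate([296, 0, 0]) staircase();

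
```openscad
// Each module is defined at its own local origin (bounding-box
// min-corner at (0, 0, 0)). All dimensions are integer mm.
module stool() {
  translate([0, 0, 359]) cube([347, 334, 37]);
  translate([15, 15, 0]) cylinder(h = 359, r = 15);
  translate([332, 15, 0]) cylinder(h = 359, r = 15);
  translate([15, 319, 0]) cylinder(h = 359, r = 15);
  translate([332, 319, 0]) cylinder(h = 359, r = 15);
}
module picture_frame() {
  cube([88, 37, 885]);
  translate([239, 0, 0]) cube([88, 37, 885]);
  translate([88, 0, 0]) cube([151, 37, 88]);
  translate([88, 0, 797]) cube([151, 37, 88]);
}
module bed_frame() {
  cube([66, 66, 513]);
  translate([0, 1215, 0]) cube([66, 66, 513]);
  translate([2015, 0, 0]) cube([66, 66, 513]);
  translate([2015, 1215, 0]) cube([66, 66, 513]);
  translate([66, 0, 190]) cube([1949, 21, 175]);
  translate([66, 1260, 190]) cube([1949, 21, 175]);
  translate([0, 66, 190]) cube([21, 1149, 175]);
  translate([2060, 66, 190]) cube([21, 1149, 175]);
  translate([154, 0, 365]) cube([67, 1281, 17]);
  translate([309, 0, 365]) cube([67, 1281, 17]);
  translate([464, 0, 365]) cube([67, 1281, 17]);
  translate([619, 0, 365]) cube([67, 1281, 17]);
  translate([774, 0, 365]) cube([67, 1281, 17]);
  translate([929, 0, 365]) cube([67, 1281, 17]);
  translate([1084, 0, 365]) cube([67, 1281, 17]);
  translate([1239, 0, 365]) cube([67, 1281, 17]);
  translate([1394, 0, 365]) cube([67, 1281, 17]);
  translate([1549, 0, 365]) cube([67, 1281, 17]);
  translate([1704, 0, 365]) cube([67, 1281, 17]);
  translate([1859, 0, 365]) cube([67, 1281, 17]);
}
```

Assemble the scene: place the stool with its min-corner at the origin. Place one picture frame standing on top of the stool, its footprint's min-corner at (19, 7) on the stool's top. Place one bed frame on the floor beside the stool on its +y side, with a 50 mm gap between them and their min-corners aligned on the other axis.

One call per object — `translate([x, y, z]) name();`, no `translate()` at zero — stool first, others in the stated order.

stool();
translate([19, 7, 396]) picture_frame();
translate([0, 384, 0]) bed_frame();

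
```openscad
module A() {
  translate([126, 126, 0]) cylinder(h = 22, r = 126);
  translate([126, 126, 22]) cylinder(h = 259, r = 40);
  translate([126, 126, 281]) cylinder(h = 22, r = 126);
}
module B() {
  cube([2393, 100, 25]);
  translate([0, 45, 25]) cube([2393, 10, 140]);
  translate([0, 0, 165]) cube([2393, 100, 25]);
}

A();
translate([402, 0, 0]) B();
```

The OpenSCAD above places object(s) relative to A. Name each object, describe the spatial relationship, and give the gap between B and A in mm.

The I-beam's nearest face is 150 mm from the spool's +x face.

A is a spool. B is an I-beam. The I-beam is on the floor beside the spool on its +x side. The gap between the I-beam and the spool is 150 mm.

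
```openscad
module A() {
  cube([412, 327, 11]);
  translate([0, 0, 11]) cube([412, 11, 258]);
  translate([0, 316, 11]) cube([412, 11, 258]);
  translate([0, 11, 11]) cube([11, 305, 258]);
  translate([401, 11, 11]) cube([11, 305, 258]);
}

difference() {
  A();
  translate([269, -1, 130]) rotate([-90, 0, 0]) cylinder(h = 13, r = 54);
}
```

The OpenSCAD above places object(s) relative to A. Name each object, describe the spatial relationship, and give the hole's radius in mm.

The subtracted cylinder has r = 54 mm.

A is an open box. The open box has a circular hole through its front wall. The hole's radius is 54 mm.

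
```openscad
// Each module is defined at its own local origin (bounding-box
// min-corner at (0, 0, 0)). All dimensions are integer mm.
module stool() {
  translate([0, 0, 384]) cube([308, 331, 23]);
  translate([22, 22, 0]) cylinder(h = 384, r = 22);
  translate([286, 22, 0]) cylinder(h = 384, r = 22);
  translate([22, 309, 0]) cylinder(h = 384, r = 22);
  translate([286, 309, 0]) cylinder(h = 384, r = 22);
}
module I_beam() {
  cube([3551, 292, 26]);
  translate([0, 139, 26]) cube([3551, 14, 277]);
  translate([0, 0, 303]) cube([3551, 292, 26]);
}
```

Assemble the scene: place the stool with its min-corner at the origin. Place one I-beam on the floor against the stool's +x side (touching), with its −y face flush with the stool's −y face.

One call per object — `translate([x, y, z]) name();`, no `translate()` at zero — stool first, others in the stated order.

stool();
translate([308, 0, 0]) I_beam();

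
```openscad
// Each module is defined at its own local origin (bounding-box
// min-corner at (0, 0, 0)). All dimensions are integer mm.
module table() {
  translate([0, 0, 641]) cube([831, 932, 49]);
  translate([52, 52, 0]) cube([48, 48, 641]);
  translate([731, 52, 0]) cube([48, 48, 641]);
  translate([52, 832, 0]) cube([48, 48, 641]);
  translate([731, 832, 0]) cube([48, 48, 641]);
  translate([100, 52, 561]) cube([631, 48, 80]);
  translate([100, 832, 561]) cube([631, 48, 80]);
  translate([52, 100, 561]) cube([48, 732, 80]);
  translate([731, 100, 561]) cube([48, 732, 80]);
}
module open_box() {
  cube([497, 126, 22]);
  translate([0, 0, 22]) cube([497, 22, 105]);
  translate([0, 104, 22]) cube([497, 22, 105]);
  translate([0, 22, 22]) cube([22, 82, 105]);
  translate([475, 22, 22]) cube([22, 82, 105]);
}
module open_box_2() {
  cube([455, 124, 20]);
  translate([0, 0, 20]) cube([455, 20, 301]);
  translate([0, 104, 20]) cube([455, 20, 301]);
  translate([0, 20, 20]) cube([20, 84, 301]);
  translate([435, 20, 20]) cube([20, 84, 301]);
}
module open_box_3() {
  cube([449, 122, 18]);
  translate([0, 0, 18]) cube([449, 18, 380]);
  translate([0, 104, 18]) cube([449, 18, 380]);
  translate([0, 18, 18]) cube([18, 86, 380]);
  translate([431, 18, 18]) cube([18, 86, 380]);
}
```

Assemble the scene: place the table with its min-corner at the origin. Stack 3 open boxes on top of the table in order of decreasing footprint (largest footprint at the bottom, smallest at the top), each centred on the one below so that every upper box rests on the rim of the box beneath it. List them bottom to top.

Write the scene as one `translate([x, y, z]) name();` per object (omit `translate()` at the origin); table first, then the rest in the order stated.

table();
translate([167, 403, 690]) open_box();
translate([188, 404, 817]) open_box_2();
translate([191, 405, 1138]) open_box_3();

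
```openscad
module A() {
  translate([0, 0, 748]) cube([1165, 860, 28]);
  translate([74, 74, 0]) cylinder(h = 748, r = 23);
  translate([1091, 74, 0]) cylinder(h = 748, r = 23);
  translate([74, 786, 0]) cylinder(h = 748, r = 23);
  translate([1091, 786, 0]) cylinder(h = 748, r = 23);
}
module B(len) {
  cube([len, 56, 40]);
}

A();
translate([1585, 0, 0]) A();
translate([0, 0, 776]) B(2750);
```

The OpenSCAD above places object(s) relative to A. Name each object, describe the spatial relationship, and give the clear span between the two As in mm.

Second table starts at x = 1585; first ends at x = 1165; clear span = 1585 − 1165 = 420 mm.

A is a table. B is a beam. A beam spans the tops of two tables. The clear span between the two tables is 420 mm.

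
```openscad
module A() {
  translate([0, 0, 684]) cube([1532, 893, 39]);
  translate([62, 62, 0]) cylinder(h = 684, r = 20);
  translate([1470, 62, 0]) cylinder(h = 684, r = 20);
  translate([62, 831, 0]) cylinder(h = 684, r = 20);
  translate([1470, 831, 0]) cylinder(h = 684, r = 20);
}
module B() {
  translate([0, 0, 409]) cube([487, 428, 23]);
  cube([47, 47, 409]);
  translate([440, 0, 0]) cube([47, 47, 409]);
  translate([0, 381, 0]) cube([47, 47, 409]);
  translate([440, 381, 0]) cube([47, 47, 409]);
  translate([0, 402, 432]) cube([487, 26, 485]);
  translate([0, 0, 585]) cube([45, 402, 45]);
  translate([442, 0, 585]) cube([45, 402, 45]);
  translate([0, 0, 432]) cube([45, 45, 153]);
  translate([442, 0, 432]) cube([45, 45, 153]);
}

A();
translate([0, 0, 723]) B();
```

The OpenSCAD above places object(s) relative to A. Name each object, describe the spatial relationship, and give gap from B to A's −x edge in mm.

The chair's min-x is at 0; the table's min-x is 0; gap = 0 mm.

A is a table. B is a chair. The chair is on top of the table. The gap from the chair to the table's −x edge is 0 mm.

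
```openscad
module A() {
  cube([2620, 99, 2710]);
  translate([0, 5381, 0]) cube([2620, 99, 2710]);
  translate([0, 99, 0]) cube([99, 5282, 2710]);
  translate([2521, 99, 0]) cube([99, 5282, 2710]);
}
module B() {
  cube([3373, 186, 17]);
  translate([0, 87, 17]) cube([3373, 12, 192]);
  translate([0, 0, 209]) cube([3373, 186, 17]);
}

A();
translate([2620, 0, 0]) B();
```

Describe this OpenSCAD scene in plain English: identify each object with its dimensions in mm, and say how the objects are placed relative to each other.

A is a box-shaped house frame (walls only): outside footprint 2620×5480 mm, wall height 2710 mm, wall thickness 99 mm. The two y-facing walls run the full x-width; the two x-facing walls fit between the inner faces of the y-facing walls.

B is an I-beam lying along x, 3373 mm long. Overall section height 226 mm. Two flanges 186 mm wide (y) and 17 mm thick, one on the floor and one at the top; a web 12 mm thick runs between them, centred on the flange width.

The I-beam is against the house frame's +x side, with their −y faces flush.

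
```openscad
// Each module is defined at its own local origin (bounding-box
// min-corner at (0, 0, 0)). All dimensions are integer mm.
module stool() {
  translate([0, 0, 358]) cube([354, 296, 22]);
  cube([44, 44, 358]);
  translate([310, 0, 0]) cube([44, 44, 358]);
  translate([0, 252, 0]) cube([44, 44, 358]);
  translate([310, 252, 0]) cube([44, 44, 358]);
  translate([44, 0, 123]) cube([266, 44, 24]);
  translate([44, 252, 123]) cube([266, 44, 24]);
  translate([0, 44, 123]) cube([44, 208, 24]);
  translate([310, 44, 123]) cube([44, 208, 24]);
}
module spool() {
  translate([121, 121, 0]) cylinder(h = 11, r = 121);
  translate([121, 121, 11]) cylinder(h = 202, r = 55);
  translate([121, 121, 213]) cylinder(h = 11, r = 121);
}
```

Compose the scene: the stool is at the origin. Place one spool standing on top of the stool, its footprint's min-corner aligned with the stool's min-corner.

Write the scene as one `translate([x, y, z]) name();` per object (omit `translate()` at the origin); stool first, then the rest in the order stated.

stool();
translate([0, 0, 380]) spool();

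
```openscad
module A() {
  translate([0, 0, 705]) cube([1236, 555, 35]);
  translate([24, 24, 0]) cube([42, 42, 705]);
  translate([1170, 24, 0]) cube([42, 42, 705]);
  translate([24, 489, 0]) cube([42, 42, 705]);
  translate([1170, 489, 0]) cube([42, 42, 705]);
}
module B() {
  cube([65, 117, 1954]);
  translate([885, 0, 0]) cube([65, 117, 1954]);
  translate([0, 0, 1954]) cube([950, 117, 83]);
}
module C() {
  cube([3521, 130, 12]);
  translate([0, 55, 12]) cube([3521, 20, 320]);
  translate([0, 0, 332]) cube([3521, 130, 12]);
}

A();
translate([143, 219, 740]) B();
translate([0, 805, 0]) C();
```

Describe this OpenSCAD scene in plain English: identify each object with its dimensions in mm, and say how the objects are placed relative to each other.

A is a rectangular dining table. The top is 1236×555×35 mm with its upper surface at z = 740 mm. It stands on four 42×42 mm square legs, each inset 24 mm from the nearest pair of top edges, running from the floor to the underside of the top.

B is a rectangular door frame: two vertical jambs of 65×117 mm section, 1954 mm tall, with a clear opening 820 mm wide between their inner faces. A header 83 mm tall and 117 mm deep lies on top of the jambs and spans the full outside width.

C is an I-beam lying along x, 3521 mm long. Overall section height 344 mm. Two flanges 130 mm wide (y) and 12 mm thick, one on the floor and one at the top; a web 20 mm thick runs between them, centred on the flange width.

The door frame is on top of the table, centred. The I-beam is on the floor beside the table on its +y side.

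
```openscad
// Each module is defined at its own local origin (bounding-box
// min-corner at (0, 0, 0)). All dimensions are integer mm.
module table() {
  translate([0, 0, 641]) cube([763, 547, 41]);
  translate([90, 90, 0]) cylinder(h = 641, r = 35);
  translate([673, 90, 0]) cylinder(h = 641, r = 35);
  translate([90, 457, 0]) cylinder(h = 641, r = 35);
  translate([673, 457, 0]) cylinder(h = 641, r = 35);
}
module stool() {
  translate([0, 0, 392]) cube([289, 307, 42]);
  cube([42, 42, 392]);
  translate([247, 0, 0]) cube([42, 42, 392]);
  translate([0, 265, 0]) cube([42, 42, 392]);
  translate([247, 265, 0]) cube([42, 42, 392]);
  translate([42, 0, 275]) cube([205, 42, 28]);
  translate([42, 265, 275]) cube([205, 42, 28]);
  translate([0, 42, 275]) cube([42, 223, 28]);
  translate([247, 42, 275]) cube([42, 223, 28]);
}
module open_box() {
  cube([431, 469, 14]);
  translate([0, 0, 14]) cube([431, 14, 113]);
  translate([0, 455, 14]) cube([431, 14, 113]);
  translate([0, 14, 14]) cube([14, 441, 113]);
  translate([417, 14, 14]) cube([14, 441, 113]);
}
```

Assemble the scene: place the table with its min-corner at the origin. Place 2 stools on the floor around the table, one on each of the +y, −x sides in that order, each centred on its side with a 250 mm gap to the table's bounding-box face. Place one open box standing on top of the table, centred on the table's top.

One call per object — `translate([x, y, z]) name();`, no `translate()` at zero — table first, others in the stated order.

table();
translate([237, 797, 0]) stool();
translate([-539, 120, 0]) stool();
translate([166, 39, 682]) open_box();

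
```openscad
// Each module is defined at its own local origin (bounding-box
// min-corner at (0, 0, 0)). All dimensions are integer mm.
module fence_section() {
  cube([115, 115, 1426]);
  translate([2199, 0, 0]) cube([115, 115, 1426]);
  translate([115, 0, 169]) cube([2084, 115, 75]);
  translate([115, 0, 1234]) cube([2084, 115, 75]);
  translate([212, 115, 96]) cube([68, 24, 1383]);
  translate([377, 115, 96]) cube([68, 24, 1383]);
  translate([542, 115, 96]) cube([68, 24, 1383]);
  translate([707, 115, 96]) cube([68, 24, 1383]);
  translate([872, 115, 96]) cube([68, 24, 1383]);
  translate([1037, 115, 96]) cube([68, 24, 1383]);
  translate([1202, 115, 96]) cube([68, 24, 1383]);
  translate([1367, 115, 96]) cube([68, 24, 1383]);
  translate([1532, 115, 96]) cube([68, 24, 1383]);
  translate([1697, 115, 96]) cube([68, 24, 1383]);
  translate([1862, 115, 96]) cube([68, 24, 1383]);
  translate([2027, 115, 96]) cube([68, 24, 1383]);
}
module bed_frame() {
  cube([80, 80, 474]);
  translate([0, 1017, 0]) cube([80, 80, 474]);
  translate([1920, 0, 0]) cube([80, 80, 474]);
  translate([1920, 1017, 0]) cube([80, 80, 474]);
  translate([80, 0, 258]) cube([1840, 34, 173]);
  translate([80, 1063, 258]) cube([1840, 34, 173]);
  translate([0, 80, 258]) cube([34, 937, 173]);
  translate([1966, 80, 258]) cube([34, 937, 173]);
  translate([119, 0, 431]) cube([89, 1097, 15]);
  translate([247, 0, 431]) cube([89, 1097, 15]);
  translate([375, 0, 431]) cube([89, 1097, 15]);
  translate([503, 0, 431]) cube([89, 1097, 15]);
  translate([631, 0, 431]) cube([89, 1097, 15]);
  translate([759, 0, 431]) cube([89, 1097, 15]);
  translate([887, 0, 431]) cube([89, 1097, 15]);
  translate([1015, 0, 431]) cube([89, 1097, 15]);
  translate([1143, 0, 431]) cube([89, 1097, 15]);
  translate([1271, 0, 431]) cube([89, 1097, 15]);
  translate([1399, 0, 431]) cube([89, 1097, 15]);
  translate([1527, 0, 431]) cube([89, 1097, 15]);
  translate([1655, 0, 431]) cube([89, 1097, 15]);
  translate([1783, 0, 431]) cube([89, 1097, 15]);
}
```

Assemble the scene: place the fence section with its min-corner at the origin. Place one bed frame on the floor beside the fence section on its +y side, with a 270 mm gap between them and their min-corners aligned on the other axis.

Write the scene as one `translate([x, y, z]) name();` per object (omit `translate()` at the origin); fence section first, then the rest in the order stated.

fence_section();
translate([0, 409, 0]) bed_frame();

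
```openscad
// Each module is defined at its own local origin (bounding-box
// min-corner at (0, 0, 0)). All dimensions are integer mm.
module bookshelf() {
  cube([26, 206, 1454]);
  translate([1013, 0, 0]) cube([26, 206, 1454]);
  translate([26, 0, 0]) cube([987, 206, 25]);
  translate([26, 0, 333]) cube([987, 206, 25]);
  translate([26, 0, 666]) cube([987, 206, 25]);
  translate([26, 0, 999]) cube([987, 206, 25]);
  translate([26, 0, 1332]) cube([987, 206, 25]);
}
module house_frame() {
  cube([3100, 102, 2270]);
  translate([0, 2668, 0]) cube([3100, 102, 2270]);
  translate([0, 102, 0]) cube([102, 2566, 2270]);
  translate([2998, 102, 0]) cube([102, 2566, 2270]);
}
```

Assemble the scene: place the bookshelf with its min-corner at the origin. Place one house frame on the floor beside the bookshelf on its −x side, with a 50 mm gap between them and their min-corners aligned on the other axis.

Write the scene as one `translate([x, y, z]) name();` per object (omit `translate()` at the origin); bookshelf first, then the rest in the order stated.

bookshelf();
translate([-3150, 0, 0]) house_frame();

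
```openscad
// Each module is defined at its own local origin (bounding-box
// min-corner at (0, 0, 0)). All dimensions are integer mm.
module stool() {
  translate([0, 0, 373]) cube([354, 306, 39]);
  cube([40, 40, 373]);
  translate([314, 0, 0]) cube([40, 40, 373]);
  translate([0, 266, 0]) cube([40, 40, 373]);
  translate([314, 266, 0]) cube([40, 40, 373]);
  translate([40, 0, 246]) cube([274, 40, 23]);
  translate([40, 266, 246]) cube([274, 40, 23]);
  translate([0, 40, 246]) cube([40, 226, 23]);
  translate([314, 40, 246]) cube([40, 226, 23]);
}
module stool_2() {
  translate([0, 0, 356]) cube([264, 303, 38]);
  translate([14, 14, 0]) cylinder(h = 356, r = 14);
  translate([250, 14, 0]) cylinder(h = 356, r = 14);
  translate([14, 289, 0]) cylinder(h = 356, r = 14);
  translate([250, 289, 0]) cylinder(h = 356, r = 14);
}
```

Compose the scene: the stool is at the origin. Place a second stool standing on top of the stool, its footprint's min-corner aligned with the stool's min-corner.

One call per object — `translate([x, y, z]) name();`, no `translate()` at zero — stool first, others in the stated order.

stool();
translate([0, 0, 412]) stool_2();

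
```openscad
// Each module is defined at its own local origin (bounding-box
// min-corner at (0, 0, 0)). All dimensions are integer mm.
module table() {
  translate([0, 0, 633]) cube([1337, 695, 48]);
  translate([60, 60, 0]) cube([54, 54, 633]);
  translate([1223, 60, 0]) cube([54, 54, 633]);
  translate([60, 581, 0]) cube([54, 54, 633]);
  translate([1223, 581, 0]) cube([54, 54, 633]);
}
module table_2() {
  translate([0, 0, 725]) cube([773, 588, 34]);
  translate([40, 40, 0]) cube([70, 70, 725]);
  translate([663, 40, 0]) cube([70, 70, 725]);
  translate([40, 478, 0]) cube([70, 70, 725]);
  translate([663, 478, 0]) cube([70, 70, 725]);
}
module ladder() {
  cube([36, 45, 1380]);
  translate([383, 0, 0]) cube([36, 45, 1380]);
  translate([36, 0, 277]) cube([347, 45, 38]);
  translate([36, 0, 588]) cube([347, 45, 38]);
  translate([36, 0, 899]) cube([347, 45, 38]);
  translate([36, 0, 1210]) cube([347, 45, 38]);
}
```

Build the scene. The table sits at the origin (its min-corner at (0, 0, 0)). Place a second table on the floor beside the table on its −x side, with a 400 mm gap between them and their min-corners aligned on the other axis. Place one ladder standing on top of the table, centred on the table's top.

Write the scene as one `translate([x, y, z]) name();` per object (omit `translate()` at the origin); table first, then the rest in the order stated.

table();
translate([-1173, 0, 0]) table_2();
translate([459, 325, 681]) ladder();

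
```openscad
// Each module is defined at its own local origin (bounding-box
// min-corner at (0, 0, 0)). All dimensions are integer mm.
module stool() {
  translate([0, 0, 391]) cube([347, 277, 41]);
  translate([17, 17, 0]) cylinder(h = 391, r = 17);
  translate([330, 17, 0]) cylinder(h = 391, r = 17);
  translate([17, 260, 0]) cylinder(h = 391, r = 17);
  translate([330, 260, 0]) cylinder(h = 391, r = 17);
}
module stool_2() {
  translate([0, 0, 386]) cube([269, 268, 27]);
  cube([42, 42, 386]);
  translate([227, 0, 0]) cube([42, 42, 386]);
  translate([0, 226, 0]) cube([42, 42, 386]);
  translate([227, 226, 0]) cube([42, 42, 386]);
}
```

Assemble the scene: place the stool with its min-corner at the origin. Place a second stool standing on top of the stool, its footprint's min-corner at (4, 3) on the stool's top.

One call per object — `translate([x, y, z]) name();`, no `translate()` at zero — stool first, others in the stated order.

stool();
translate([4, 3, 432]) stool_2();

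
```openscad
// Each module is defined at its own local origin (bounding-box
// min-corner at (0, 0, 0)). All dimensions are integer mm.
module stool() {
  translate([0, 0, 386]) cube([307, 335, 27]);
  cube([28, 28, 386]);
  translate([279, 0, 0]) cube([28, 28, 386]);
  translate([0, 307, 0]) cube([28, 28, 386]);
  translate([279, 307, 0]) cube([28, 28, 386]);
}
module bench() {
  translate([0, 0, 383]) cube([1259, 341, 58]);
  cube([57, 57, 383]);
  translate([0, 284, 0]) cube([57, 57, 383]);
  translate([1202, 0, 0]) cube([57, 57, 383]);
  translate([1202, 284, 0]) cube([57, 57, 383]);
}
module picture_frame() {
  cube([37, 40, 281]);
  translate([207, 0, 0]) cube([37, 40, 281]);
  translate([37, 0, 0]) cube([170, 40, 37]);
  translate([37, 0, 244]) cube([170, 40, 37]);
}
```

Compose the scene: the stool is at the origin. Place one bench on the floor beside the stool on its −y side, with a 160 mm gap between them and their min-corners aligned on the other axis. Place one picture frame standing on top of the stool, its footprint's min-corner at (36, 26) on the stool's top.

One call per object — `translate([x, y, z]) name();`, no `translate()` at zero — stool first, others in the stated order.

stool();
translate([0, -501, 0]) bench();
translate([36, 26, 413]) picture_frame();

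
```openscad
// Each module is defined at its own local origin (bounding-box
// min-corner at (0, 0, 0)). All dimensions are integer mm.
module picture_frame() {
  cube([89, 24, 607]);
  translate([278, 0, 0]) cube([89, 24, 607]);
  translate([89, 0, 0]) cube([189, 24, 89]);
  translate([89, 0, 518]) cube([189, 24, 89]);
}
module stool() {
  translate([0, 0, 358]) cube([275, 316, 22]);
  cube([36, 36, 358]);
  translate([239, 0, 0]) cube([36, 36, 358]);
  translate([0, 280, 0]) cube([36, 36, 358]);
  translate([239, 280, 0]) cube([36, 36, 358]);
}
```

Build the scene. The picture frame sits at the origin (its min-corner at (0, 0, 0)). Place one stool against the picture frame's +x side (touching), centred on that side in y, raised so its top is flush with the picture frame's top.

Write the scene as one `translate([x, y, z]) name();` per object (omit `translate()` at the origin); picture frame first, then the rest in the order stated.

picture_frame();
translate([367, -146, 227]) stool();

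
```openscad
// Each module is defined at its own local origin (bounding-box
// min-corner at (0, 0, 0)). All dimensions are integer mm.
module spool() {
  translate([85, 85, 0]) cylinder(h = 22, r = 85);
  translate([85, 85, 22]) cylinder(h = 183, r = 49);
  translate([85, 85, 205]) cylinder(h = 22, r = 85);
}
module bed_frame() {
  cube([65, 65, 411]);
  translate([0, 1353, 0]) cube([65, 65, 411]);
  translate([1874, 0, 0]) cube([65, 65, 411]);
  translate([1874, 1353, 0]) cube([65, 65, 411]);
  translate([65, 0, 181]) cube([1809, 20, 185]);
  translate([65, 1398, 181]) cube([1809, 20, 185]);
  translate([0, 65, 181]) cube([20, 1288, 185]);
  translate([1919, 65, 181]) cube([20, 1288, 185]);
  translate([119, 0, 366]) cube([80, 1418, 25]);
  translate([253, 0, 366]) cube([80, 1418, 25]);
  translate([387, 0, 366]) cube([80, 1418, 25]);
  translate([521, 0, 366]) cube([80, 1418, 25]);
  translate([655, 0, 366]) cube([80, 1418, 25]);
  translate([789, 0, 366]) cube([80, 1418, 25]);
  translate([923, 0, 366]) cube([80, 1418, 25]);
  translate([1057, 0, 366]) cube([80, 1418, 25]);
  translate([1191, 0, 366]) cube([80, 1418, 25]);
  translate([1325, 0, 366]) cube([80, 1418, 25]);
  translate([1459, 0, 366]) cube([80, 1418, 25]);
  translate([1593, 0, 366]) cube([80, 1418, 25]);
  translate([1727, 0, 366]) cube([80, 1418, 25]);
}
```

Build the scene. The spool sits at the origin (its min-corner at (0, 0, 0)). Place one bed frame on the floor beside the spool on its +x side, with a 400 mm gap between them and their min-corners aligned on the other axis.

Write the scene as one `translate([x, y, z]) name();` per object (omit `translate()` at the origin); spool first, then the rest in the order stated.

spool();
translate([570, 0, 0]) bed_frame();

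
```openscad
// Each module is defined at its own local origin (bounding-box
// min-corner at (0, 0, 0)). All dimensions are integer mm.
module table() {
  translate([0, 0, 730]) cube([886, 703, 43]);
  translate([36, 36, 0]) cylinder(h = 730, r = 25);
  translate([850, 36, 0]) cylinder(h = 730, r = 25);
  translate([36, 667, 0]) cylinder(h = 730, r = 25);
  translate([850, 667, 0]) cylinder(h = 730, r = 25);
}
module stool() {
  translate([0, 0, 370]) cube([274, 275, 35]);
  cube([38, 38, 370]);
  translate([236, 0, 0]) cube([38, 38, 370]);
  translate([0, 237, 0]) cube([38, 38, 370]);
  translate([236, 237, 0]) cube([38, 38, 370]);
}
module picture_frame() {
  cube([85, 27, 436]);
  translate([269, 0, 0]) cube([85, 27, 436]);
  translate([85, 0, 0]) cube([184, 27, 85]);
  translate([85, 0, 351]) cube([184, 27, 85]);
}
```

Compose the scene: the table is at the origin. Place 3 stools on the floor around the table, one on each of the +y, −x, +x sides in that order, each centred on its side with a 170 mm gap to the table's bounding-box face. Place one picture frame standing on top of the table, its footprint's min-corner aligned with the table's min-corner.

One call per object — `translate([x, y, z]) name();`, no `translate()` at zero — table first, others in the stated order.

table();
translate([306, 873, 0]) stool();
translate([-444, 214, 0]) stool();
translate([1056, 214, 0]) stool();
translate([0, 0, 773]) picture_frame();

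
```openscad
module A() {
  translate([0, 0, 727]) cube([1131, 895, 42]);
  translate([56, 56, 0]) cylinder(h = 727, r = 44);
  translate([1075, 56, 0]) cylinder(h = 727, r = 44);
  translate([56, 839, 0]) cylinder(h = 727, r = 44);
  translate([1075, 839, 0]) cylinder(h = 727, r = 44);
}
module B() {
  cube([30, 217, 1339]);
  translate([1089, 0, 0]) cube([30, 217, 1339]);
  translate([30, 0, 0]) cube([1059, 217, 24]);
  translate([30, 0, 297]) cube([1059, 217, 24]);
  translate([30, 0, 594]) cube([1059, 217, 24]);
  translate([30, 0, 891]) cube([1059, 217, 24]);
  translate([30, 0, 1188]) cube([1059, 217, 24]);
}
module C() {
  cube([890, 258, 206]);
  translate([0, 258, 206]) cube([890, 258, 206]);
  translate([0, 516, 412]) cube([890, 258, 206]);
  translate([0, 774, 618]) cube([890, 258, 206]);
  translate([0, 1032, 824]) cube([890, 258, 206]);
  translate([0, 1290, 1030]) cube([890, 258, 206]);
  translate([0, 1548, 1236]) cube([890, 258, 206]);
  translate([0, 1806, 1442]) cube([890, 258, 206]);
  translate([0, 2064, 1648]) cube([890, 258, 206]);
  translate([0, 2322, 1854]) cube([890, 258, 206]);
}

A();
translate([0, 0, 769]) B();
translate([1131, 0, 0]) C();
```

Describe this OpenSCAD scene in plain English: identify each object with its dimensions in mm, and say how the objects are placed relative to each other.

A is a table with a 1131×895 mm rectangular top, 42 mm thick, top surface at z = 769 mm, supported by four round legs of 88 mm diameter, each leg's bounding box inset 12 mm from the nearest pair of top edges, running from the floor.

B is an open bookshelf. Two side panels, each 30 mm thick, 217 mm deep and 1339 mm tall, stand 1119 mm apart (outside-to-outside). Between them sit 5 shelves, each 24 mm thick and 217 mm deep, spanning the full gap between the sides. The bottom shelf rests on the floor (its underside at z = 0) and the clear gap between one shelf's top and the next shelf's underside is 273 mm.

C is a straight staircase of 10 solid steps. Each step is 890 mm wide (x), 258 mm deep (y, the going) and 206 mm tall (the rise). The first step rests on the floor; each subsequent step sits one going further in +y and one rise higher in +z, directly behind and above the previous step with no overlap.

The bookshelf is on top of the table. The staircase is against the table's +x side, with their −y faces flush.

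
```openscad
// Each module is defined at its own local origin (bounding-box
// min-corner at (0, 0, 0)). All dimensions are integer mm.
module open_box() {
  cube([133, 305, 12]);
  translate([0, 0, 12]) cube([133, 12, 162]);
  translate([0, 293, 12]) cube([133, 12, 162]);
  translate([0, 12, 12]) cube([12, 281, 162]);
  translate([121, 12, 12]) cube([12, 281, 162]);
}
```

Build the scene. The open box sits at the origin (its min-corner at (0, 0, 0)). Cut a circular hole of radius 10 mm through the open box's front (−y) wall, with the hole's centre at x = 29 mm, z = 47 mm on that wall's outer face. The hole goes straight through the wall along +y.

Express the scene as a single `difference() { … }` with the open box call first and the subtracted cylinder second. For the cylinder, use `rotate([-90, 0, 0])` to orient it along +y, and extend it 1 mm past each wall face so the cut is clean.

difference() {
  open_box();
  translate([29, -1, 47]) rotate([-90, 0, 0]) cylinder(h = 14, r = 10);
}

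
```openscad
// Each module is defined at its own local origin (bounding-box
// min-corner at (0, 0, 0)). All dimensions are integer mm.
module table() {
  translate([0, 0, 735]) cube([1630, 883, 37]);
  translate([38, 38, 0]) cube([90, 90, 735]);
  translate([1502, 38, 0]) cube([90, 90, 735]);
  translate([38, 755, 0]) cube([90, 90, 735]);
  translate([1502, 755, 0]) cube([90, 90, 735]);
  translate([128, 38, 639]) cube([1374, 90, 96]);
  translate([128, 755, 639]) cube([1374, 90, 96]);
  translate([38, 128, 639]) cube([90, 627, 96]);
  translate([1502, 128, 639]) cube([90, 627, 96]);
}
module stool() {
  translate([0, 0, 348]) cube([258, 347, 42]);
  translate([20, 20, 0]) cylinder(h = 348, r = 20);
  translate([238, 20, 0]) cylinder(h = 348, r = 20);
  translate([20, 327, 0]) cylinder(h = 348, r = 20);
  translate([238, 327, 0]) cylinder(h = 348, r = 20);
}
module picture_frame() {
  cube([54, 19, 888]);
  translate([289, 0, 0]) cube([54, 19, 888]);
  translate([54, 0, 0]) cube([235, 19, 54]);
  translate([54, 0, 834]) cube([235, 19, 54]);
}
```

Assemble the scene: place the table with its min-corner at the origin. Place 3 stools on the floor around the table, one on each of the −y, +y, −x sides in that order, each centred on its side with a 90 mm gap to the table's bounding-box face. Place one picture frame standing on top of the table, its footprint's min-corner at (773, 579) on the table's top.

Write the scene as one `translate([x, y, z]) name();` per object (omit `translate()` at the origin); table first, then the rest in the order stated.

table();
translate([686, -437, 0]) stool();
translate([686, 973, 0]) stool();
translate([-348, 268, 0]) stool();
translate([773, 579, 772]) picture_frame();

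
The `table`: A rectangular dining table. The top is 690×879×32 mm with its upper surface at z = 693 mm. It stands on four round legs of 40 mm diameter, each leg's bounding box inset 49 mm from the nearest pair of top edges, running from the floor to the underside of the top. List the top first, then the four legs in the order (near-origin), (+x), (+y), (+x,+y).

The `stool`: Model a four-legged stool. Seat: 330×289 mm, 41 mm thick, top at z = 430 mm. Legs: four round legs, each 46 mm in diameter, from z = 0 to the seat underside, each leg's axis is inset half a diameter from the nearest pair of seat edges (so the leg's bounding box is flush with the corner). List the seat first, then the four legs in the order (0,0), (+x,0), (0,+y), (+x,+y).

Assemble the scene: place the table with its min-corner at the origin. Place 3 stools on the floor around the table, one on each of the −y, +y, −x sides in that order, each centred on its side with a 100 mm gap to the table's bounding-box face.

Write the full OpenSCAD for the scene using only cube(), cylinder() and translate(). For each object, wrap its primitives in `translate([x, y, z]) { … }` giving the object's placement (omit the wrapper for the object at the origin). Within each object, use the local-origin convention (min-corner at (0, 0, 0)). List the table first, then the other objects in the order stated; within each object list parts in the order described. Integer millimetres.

translate([0, 0, 661]) cube([690, 879, 32]);
translate([69, 69, 0]) cylinder(h = 661, r = 20);
translate([621, 69, 0]) cylinder(h = 661, r = 20);
translate([69, 810, 0]) cylinder(h = 661, r = 20);
translate([621, 810, 0]) cylinder(h = 661, r = 20);
translate([180, -389, 0]) {
  translate([0, 0, 389]) cube([330, 289, 41]);
  translate([23, 23, 0]) cylinder(h = 389, r = 23);
  translate([307, 23, 0]) cylinder(h = 389, r = 23);
  translate([23, 266, 0]) cylinder(h = 389, r = 23);
  translate([307, 266, 0]) cylinder(h = 389, r = 23);
}
translate([180, 979, 0]) {
  translate([0, 0, 389]) cube([330, 289, 41]);
  translate([23, 23, 0]) cylinder(h = 389, r = 23);
  translate([307, 23, 0]) cylinder(h = 389, r = 23);
  translate([23, 266, 0]) cylinder(h = 389, r = 23);
  translate([307, 266, 0]) cylinder(h = 389, r = 23);
}
translate([-430, 295, 0]) {
  translate([0, 0, 389]) cube([330, 289, 41]);
  translate([23, 23, 0]) cylinder(h = 389, r = 23);
  translate([307, 23, 0]) cylinder(h = 389, r = 23);
  translate([23, 266, 0]) cylinder(h = 389, r = 23);
  translate([307, 266, 0]) cylinder(h = 389, r = 23);
}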